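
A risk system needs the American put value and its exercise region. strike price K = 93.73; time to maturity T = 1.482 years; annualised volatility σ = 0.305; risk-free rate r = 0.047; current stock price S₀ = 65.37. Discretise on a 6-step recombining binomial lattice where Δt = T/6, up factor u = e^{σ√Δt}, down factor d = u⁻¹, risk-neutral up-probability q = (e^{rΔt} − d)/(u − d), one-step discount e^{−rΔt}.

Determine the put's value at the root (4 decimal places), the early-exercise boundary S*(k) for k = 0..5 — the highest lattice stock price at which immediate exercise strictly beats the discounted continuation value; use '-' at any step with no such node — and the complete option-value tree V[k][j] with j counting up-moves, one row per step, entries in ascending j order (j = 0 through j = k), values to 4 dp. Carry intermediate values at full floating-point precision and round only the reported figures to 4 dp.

price = 28.4306
boundary = - 56.1755 65.3700 56.1755 65.3700 76.0694
tree:
28.4306
37.5545 19.9898
45.4557 28.3600 12.1041
52.2456 37.5545 18.9445 5.5610
58.0805 45.4557 28.3600 9.9915 1.2698
63.0947 52.2456 37.5545 17.6606 2.5721 0.0000
67.4037 58.0805 45.4557 28.3600 5.2101 0.0000 0.0000

Δt=0.24700  u=1.16367  d=0.85935  q=0.50055  discount=0.98846
step 6 (expiry): payoffs max(K−S,0) = 67.4037 58.0805 45.4557 28.3600 5.2101 0.0000 0.0000
step 5: (k=5,j=0): S=30.6353, (K−S)⁺=63.0947, hold=62.0129 ⇒ V=63.0947 exercise | (k=5,j=1): S=41.4844, (K−S)⁺=52.2456, hold=51.1638 ⇒ V=52.2456 exercise | (k=5,j=2): S=56.1755, (K−S)⁺=37.5545, hold=36.4727 ⇒ V=37.5545 exercise | (k=5,j=3): S=76.0694, (K−S)⁺=17.6606, hold=16.5788 ⇒ V=17.6606 exercise | (k=5,j=4): S=103.0084, (K−S)⁺=0.0000, hold=2.5721 ⇒ V=2.5721 continue | (k=5,j=5): S=139.4874, (K−S)⁺=0.0000, hold=0.0000 ⇒ V=0.0000 continue  boundary S*=76.0694
step 4: (k=4,j=0): S=35.6495, (K−S)⁺=58.0805, hold=56.9987 ⇒ V=58.0805 exercise | (k=4,j=1): S=48.2743, (K−S)⁺=45.4557, hold=44.3739 ⇒ V=45.4557 exercise | (k=4,j=2): S=65.3700, (K−S)⁺=28.3600, hold=27.2782 ⇒ V=28.3600 exercise | (k=4,j=3): S=88.5199, (K−S)⁺=5.2101, hold=9.9915 ⇒ V=9.9915 continue | (k=4,j=4): S=119.8682, (K−S)⁺=0.0000, hold=1.2698 ⇒ V=1.2698 continue  boundary S*=65.3700
step 3: (k=3,j=0): S=41.4844, (K−S)⁺=52.2456, hold=51.1638 ⇒ V=52.2456 exercise | (k=3,j=1): S=56.1755, (K−S)⁺=37.5545, hold=36.4727 ⇒ V=37.5545 exercise | (k=3,j=2): S=76.0694, (K−S)⁺=17.6606, hold=18.9445 ⇒ V=18.9445 continue | (k=3,j=3): S=103.0084, (K−S)⁺=0.0000, hold=5.5610 ⇒ V=5.5610 continue  boundary S*=56.1755
step 2: (k=2,j=0): S=48.2743, (K−S)⁺=45.4557, hold=44.3739 ⇒ V=45.4557 exercise | (k=2,j=1): S=65.3700, (K−S)⁺=28.3600, hold=27.9134 ⇒ V=28.3600 exercise | (k=2,j=2): S=88.5199, (K−S)⁺=5.2101, hold=12.1041 ⇒ V=12.1041 continue  boundary S*=65.3700
step 1: (k=1,j=0): S=56.1755, (K−S)⁺=37.5545, hold=36.4727 ⇒ V=37.5545 exercise | (k=1,j=1): S=76.0694, (K−S)⁺=17.6606, hold=19.9898 ⇒ V=19.9898 continue  boundary S*=56.1755
step 0: (k=0,j=0): S=65.3700, (K−S)⁺=28.3600, hold=28.4306 ⇒ V=28.4306 continue  boundary S*=-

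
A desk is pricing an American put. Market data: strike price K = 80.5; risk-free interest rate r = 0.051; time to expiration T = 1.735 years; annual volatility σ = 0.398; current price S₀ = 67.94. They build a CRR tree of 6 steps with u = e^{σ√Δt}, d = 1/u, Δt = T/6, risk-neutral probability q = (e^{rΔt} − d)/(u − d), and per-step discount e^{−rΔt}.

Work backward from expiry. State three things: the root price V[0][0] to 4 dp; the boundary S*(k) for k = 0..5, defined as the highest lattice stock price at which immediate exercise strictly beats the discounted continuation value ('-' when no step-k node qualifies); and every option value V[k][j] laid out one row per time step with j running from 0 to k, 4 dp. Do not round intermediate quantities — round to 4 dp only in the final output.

Δt=0.28917  u=1.23865  d=0.80733  q=0.48114  discount=0.98536
step 6 (expiry): payoffs max(K−S,0) = 61.6880 51.6376 36.2178 12.5600 0.0000 0.0000 0.0000
step 5: (k=5,j=0): S=23.3015, (K−S)⁺=57.1985, hold=56.0200 ⇒ V=57.1985 exercise | (k=5,j=1): S=35.7504, (K−S)⁺=44.7496, hold=43.5712 ⇒ V=44.7496 exercise | (k=5,j=2): S=54.8501, (K−S)⁺=25.6499, hold=24.4715 ⇒ V=25.6499 exercise | (k=5,j=3): S=84.1538, (K−S)⁺=0.0000, hold=6.4214 ⇒ V=6.4214 continue | (k=5,j=4): S=129.1131, (K−S)⁺=0.0000, hold=0.0000 ⇒ V=0.0000 continue | (k=5,j=5): S=198.0921, (K−S)⁺=0.0000, hold=0.0000 ⇒ V=0.0000 continue  boundary S*=54.8501
step 4: (k=4,j=0): S=28.8624, (K−S)⁺=51.6376, hold=50.4591 ⇒ V=51.6376 exercise | (k=4,j=1): S=44.2822, (K−S)⁺=36.2178, hold=35.0394 ⇒ V=36.2178 exercise | (k=4,j=2): S=67.9400, (K−S)⁺=12.5600, hold=16.1582 ⇒ V=16.1582 continue | (k=4,j=3): S=104.2371, (K−S)⁺=0.0000, hold=3.2830 ⇒ V=3.2830 continue | (k=4,j=4): S=159.9259, (K−S)⁺=0.0000, hold=0.0000 ⇒ V=0.0000 continue  boundary S*=44.2822
step 3: (k=3,j=0): S=35.7504, (K−S)⁺=44.7496, hold=43.5712 ⇒ V=44.7496 exercise | (k=3,j=1): S=54.8501, (K−S)⁺=25.6499, hold=26.1774 ⇒ V=26.1774 continue | (k=3,j=2): S=84.1538, (K−S)⁺=0.0000, hold=9.8176 ⇒ V=9.8176 continue | (k=3,j=3): S=129.1131, (K−S)⁺=0.0000, hold=1.6785 ⇒ V=1.6785 continue  boundary S*=35.7504
step 2: (k=2,j=0): S=44.2822, (K−S)⁺=36.2178, hold=35.2894 ⇒ V=36.2178 exercise | (k=2,j=1): S=67.9400, (K−S)⁺=12.5600, hold=18.0380 ⇒ V=18.0380 continue | (k=2,j=2): S=104.2371, (K−S)⁺=0.0000, hold=5.8151 ⇒ V=5.8151 continue  boundary S*=44.2822
step 1: (k=1,j=0): S=54.8501, (K−S)⁺=25.6499, hold=27.0686 ⇒ V=27.0686 continue | (k=1,j=1): S=84.1538, (K−S)⁺=0.0000, hold=11.9791 ⇒ V=11.9791 continue  boundary S*=-
step 0: (k=0,j=0): S=67.9400, (K−S)⁺=12.5600, hold=19.5184 ⇒ V=19.5184 continue  boundary S*=-

price = 19.5184
boundary = - - 44.2822 35.7504 44.2822 54.8501
tree:
19.5184
27.0686 11.9791
36.2178 18.0380 5.8151
44.7496 26.1774 9.8176 1.6785
51.6376 36.2178 16.1582 3.2830 0.0000
57.1985 44.7496 25.6499 6.4214 0.0000 0.0000
61.6880 51.6376 36.2178 12.5600 0.0000 0.0000 0.0000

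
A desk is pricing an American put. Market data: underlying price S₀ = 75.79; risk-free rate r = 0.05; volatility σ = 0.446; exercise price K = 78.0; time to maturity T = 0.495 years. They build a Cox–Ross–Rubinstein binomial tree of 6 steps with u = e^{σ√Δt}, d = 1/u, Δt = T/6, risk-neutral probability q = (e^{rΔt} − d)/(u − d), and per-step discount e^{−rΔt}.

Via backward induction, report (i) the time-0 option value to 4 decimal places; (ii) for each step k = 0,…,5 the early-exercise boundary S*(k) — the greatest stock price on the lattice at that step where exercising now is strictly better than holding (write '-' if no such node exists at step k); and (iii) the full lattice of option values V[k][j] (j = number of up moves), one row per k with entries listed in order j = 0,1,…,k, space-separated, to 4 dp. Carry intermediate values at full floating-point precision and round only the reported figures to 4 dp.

params: Δt=0.08250 u=1.13667 d=0.87976 q=0.48411 e^(-rΔt)=0.99588
t_6 payoffs: 42.8599 32.5982 19.3400 2.2100 0.0000 0.0000 0.0000
t_5: node(5,0) S=39.9428 payoff=38.0572 vs cont=37.7361 → 38.0572 [stop]  node(5,1) S=51.6069 payoff=26.3931 vs cont=26.0720 → 26.3931 [stop]  node(5,2) S=66.6772 payoff=11.3228 vs cont=11.0017 → 11.3228 [stop]  node(5,3) S=86.1483 payoff=0.0000 vs cont=1.1354 → 1.1354 [wait]  node(5,4) S=111.3054 payoff=0.0000 vs cont=0.0000 → 0.0000 [wait]  node(5,5) S=143.8089 payoff=0.0000 vs cont=0.0000 → 0.0000 [wait]  ⇒ S*(5)=66.6772
t_4: node(4,0) S=45.4018 payoff=32.5982 vs cont=32.2771 → 32.5982 [stop]  node(4,1) S=58.6600 payoff=19.3400 vs cont=19.0189 → 19.3400 [stop]  node(4,2) S=75.7900 payoff=2.2100 vs cont=6.3647 → 6.3647 [wait]  node(4,3) S=97.9223 payoff=0.0000 vs cont=0.5833 → 0.5833 [wait]  node(4,4) S=126.5176 payoff=0.0000 vs cont=0.0000 → 0.0000 [wait]  ⇒ S*(4)=58.6600
t_3: node(3,0) S=51.6069 payoff=26.3931 vs cont=26.0720 → 26.3931 [stop]  node(3,1) S=66.6772 payoff=11.3228 vs cont=13.0048 → 13.0048 [wait]  node(3,2) S=86.1483 payoff=0.0000 vs cont=3.5512 → 3.5512 [wait]  node(3,3) S=111.3054 payoff=0.0000 vs cont=0.2997 → 0.2997 [wait]  ⇒ S*(3)=51.6069
t_2: node(2,0) S=58.6600 payoff=19.3400 vs cont=19.8298 → 19.8298 [wait]  node(2,1) S=75.7900 payoff=2.2100 vs cont=8.3936 → 8.3936 [wait]  node(2,2) S=97.9223 payoff=0.0000 vs cont=1.9690 → 1.9690 [wait]  ⇒ S*(2)=-
t_1: node(1,0) S=66.6772 payoff=11.3228 vs cont=14.2346 → 14.2346 [wait]  node(1,1) S=86.1483 payoff=0.0000 vs cont=5.2616 → 5.2616 [wait]  ⇒ S*(1)=-
t_0: node(0,0) S=75.7900 payoff=2.2100 vs cont=9.8500 → 9.8500 [wait]  ⇒ S*(0)=-

price = 9.8500
boundary = - - - 51.6069 58.6600 66.6772
tree:
9.8500
14.2346 5.2616
19.8298 8.3936 1.9690
26.3931 13.0048 3.5512 0.2997
32.5982 19.3400 6.3647 0.5833 0.0000
38.0572 26.3931 11.3228 1.1354 0.0000 0.0000
42.8599 32.5982 19.3400 2.2100 0.0000 0.0000 0.0000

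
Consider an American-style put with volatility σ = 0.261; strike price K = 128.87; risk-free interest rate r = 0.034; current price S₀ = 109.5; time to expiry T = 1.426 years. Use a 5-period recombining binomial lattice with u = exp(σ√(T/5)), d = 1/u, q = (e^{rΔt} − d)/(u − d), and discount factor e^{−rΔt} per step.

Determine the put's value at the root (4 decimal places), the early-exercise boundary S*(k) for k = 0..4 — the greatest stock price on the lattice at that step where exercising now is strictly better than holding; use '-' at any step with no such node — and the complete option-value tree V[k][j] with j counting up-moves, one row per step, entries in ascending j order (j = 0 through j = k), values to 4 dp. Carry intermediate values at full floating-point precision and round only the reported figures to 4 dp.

price = 23.3221
boundary = - 95.2533 82.8602 95.2533 109.5000
tree:
23.3221
33.6167 13.4840
46.0098 21.7573 5.4751
56.7905 33.6167 10.3243 0.7336
66.1685 46.0098 19.3700 1.4817 0.0000
74.3264 56.7905 33.6167 2.9925 0.0000 0.0000

Δt=0.28520  u=1.14957  d=0.86989  q=0.50005  discount=0.99035
step 5 (expiry): payoffs max(K−S,0) = 74.3264 56.7905 33.6167 2.9925 0.0000 0.0000
step 4: (k=4,j=0): S=62.7015, (K−S)⁺=66.1685, hold=64.9249 ⇒ V=66.1685 exercise | (k=4,j=1): S=82.8602, (K−S)⁺=46.0098, hold=44.7662 ⇒ V=46.0098 exercise | (k=4,j=2): S=109.5000, (K−S)⁺=19.3700, hold=18.1264 ⇒ V=19.3700 exercise | (k=4,j=3): S=144.7045, (K−S)⁺=0.0000, hold=1.4817 ⇒ V=1.4817 continue | (k=4,j=4): S=191.2275, (K−S)⁺=0.0000, hold=0.0000 ⇒ V=0.0000 continue  boundary S*=109.5000
step 3: (k=3,j=0): S=72.0795, (K−S)⁺=56.7905, hold=55.5469 ⇒ V=56.7905 exercise | (k=3,j=1): S=95.2533, (K−S)⁺=33.6167, hold=32.3731 ⇒ V=33.6167 exercise | (k=3,j=2): S=125.8775, (K−S)⁺=2.9925, hold=10.3243 ⇒ V=10.3243 continue | (k=3,j=3): S=166.3475, (K−S)⁺=0.0000, hold=0.7336 ⇒ V=0.7336 continue  boundary S*=95.2533
step 2: (k=2,j=0): S=82.8602, (K−S)⁺=46.0098, hold=44.7662 ⇒ V=46.0098 exercise | (k=2,j=1): S=109.5000, (K−S)⁺=19.3700, hold=21.7573 ⇒ V=21.7573 continue | (k=2,j=2): S=144.7045, (K−S)⁺=0.0000, hold=5.4751 ⇒ V=5.4751 continue  boundary S*=82.8602
step 1: (k=1,j=0): S=95.2533, (K−S)⁺=33.6167, hold=33.5554 ⇒ V=33.6167 exercise | (k=1,j=1): S=125.8775, (K−S)⁺=2.9925, hold=13.4840 ⇒ V=13.4840 continue  boundary S*=95.2533
step 0: (k=0,j=0): S=109.5000, (K−S)⁺=19.3700, hold=23.3221 ⇒ V=23.3221 continue  boundary S*=-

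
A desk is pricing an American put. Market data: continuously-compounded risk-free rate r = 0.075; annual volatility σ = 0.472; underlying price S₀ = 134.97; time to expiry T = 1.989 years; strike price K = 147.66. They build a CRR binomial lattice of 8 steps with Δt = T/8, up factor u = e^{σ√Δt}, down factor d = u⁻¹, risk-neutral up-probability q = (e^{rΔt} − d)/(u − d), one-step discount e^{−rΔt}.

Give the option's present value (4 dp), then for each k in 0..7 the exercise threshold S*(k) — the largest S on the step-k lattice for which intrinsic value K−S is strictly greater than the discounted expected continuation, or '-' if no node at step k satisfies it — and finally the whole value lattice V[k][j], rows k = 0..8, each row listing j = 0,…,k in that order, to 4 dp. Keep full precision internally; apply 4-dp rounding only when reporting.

price = 34.3564
boundary = - - 84.2975 66.6198 84.2975 66.6198 84.2975 106.6660
tree:
34.3564
47.3715 21.6602
63.3625 31.9743 11.3811
81.0402 45.8184 18.2906 4.3727
95.0107 63.3625 28.6850 7.7929 0.8542
106.0516 81.0402 43.5745 13.7449 1.6770 0.0000
114.7771 95.0107 63.3625 23.9327 3.2924 0.0000 0.0000
121.6729 106.0516 81.0402 40.9940 6.4638 0.0000 0.0000 0.0000
127.1225 114.7771 95.0107 63.3625 12.6900 0.0000 0.0000 0.0000 0.0000

Δt=0.24863, u=1.26535, d=0.79029, q=0.48105, disc=e^(-rΔt)=0.98153
k=8 terminal: V=max(K-S,0) → 127.1225 114.7771 95.0107 63.3625 12.6900 0.0000 0.0000 0.0000 0.0000
k=7: j=0 S=25.9871 intr=121.6729 cont=118.9450 V=121.6729[EX]; j=1 S=41.6084 intr=106.0516 cont=103.3237 V=106.0516[EX]; j=2 S=66.6198 intr=81.0402 cont=78.3123 V=81.0402[EX]; j=3 S=106.6660 intr=40.9940 cont=38.2661 V=40.9940[EX]; j=4 S=170.7845 intr=0.0000 cont=6.4638 V=6.4638[hold]; j=5 S=273.4456 intr=0.0000 cont=0.0000 V=0.0000[hold]; j=6 S=437.8179 intr=0.0000 cont=0.0000 V=0.0000[hold]; j=7 S=700.9968 intr=0.0000 cont=0.0000 V=0.0000[hold]  S*(7)=106.6660
k=6: j=0 S=32.8829 intr=114.7771 cont=112.0492 V=114.7771[EX]; j=1 S=52.6493 intr=95.0107 cont=92.2829 V=95.0107[EX]; j=2 S=84.2975 intr=63.3625 cont=60.6346 V=63.3625[EX]; j=3 S=134.9700 intr=12.6900 cont=23.9327 V=23.9327[hold]; j=4 S=216.1025 intr=0.0000 cont=3.2924 V=3.2924[hold]; j=5 S=346.0049 intr=0.0000 cont=0.0000 V=0.0000[hold]; j=6 S=553.9936 intr=0.0000 cont=0.0000 V=0.0000[hold]  S*(6)=84.2975
k=5: j=0 S=41.6084 intr=106.0516 cont=103.3237 V=106.0516[EX]; j=1 S=66.6198 intr=81.0402 cont=78.3123 V=81.0402[EX]; j=2 S=106.6660 intr=40.9940 cont=43.5745 V=43.5745[hold]; j=3 S=170.7845 intr=0.0000 cont=13.7449 V=13.7449[hold]; j=4 S=273.4456 intr=0.0000 cont=1.6770 V=1.6770[hold]; j=5 S=437.8179 intr=0.0000 cont=0.0000 V=0.0000[hold]  S*(5)=66.6198
k=4: j=0 S=52.6493 intr=95.0107 cont=92.2829 V=95.0107[EX]; j=1 S=84.2975 intr=63.3625 cont=61.8530 V=63.3625[EX]; j=2 S=134.9700 intr=12.6900 cont=28.6850 V=28.6850[hold]; j=3 S=216.1025 intr=0.0000 cont=7.7929 V=7.7929[hold]; j=4 S=346.0049 intr=0.0000 cont=0.8542 V=0.8542[hold]  S*(4)=84.2975
k=3: j=0 S=66.6198 intr=81.0402 cont=78.3123 V=81.0402[EX]; j=1 S=106.6660 intr=40.9940 cont=45.8184 V=45.8184[hold]; j=2 S=170.7845 intr=0.0000 cont=18.2906 V=18.2906[hold]; j=3 S=273.4456 intr=0.0000 cont=4.3727 V=4.3727[hold]  S*(3)=66.6198
k=2: j=0 S=84.2975 intr=63.3625 cont=62.9125 V=63.3625[EX]; j=1 S=134.9700 intr=12.6900 cont=31.9743 V=31.9743[hold]; j=2 S=216.1025 intr=0.0000 cont=11.3811 V=11.3811[hold]  S*(2)=84.2975
k=1: j=0 S=106.6660 intr=40.9940 cont=47.3715 V=47.3715[hold]; j=1 S=170.7845 intr=0.0000 cont=21.6602 V=21.6602[hold]  S*(1)=-
k=0: j=0 S=134.9700 intr=12.6900 cont=34.3564 V=34.3564[hold]  S*(0)=-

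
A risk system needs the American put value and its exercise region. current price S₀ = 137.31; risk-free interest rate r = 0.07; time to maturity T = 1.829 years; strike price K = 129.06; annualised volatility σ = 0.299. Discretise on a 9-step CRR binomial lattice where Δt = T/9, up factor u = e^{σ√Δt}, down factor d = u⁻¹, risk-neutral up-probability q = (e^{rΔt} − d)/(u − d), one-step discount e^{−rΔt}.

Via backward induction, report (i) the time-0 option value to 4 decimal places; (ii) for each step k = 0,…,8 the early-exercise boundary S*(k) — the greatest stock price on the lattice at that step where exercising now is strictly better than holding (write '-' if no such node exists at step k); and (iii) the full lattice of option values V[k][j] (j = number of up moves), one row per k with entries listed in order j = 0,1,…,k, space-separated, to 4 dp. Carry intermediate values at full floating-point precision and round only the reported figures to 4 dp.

price = 12.0853
boundary = - - - 91.6404 80.0845 91.6404 80.0845 91.6404 104.8637
tree:
12.0853
18.1255 6.8284
26.4465 10.9243 3.2260
37.4196 17.0201 5.5839 1.1327
48.9755 25.7026 9.4538 2.1562 0.2166
59.0742 37.4196 15.5674 4.0563 0.4571 0.0000
67.8994 48.9755 24.7288 7.5178 0.9646 0.0000 0.0000
75.6118 59.0742 37.4196 13.6653 2.0355 0.0000 0.0000 0.0000
82.3516 67.8994 48.9755 24.1963 4.2956 0.0000 0.0000 0.0000 0.0000
88.2416 75.6118 59.0742 37.4196 9.0648 0.0000 0.0000 0.0000 0.0000 0.0000

Δt=0.20322, u=1.14430, d=0.87390, q=0.51934, disc=e^(-rΔt)=0.98588
k=9 terminal: V=max(K-S,0) → 88.2416 75.6118 59.0742 37.4196 9.0648 0.0000 0.0000 0.0000 0.0000 0.0000
k=8: j=0 S=46.7084 intr=82.3516 cont=80.5287 V=82.3516[EX]; j=1 S=61.1606 intr=67.8994 cont=66.0765 V=67.8994[EX]; j=2 S=80.0845 intr=48.9755 cont=47.1526 V=48.9755[EX]; j=3 S=104.8637 intr=24.1963 cont=22.3733 V=24.1963[EX]; j=4 S=137.3100 intr=0.0000 cont=4.2956 V=4.2956[hold]; j=5 S=179.7956 intr=0.0000 cont=0.0000 V=0.0000[hold]; j=6 S=235.4268 intr=0.0000 cont=0.0000 V=0.0000[hold]; j=7 S=308.2711 intr=0.0000 cont=0.0000 V=0.0000[hold]; j=8 S=403.6543 intr=0.0000 cont=0.0000 V=0.0000[hold]  S*(8)=104.8637
k=7: j=0 S=53.4482 intr=75.6118 cont=73.7888 V=75.6118[EX]; j=1 S=69.9858 intr=59.0742 cont=57.2512 V=59.0742[EX]; j=2 S=91.6404 intr=37.4196 cont=35.5967 V=37.4196[EX]; j=3 S=119.9952 intr=9.0648 cont=13.6653 V=13.6653[hold]; j=4 S=157.1233 intr=0.0000 cont=2.0355 V=2.0355[hold]; j=5 S=205.7394 intr=0.0000 cont=0.0000 V=0.0000[hold]; j=6 S=269.3980 intr=0.0000 cont=0.0000 V=0.0000[hold]; j=7 S=352.7534 intr=0.0000 cont=0.0000 V=0.0000[hold]  S*(7)=91.6404
k=6: j=0 S=61.1606 intr=67.8994 cont=66.0765 V=67.8994[EX]; j=1 S=80.0845 intr=48.9755 cont=47.1526 V=48.9755[EX]; j=2 S=104.8637 intr=24.1963 cont=24.7288 V=24.7288[hold]; j=3 S=137.3100 intr=0.0000 cont=7.5178 V=7.5178[hold]; j=4 S=179.7956 intr=0.0000 cont=0.9646 V=0.9646[hold]; j=5 S=235.4268 intr=0.0000 cont=0.0000 V=0.0000[hold]; j=6 S=308.2711 intr=0.0000 cont=0.0000 V=0.0000[hold]  S*(6)=80.0845
k=5: j=0 S=69.9858 intr=59.0742 cont=57.2512 V=59.0742[EX]; j=1 S=91.6404 intr=37.4196 cont=35.8693 V=37.4196[EX]; j=2 S=119.9952 intr=9.0648 cont=15.5674 V=15.5674[hold]; j=3 S=157.1233 intr=0.0000 cont=4.0563 V=4.0563[hold]; j=4 S=205.7394 intr=0.0000 cont=0.4571 V=0.4571[hold]; j=5 S=269.3980 intr=0.0000 cont=0.0000 V=0.0000[hold]  S*(5)=91.6404
k=4: j=0 S=80.0845 intr=48.9755 cont=47.1526 V=48.9755[EX]; j=1 S=104.8637 intr=24.1963 cont=25.7026 V=25.7026[hold]; j=2 S=137.3100 intr=0.0000 cont=9.4538 V=9.4538[hold]; j=3 S=179.7956 intr=0.0000 cont=2.1562 V=2.1562[hold]; j=4 S=235.4268 intr=0.0000 cont=0.2166 V=0.2166[hold]  S*(4)=80.0845
k=3: j=0 S=91.6404 intr=37.4196 cont=36.3679 V=37.4196[EX]; j=1 S=119.9952 intr=9.0648 cont=17.0201 V=17.0201[hold]; j=2 S=157.1233 intr=0.0000 cont=5.5839 V=5.5839[hold]; j=3 S=205.7394 intr=0.0000 cont=1.1327 V=1.1327[hold]  S*(3)=91.6404
k=2: j=0 S=104.8637 intr=24.1963 cont=26.4465 V=26.4465[hold]; j=1 S=137.3100 intr=0.0000 cont=10.9243 V=10.9243[hold]; j=2 S=179.7956 intr=0.0000 cont=3.2260 V=3.2260[hold]  S*(2)=-
k=1: j=0 S=119.9952 intr=9.0648 cont=18.1255 V=18.1255[hold]; j=1 S=157.1233 intr=0.0000 cont=6.8284 V=6.8284[hold]  S*(1)=-
k=0: j=0 S=137.3100 intr=0.0000 cont=12.0853 V=12.0853[hold]  S*(0)=-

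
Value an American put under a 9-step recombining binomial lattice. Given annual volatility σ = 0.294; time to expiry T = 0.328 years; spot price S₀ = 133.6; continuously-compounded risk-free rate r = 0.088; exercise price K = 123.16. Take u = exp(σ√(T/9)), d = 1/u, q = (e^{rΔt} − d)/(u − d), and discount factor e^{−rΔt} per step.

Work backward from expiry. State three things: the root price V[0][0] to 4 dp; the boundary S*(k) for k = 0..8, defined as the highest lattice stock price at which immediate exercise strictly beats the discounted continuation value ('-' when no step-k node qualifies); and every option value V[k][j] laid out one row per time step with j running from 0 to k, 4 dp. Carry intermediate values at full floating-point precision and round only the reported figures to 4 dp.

Δt=0.03644  u=1.05773  d=0.94542  q=0.51457  discount=0.99680
step 9 (expiry): payoffs max(K−S,0) = 42.5424 32.9654 22.2508 10.2634 0.0000 0.0000 0.0000 0.0000 0.0000 0.0000
step 8: (k=8,j=0): S=85.2718, (K−S)⁺=37.8882, hold=37.4939 ⇒ V=37.8882 exercise | (k=8,j=1): S=95.4016, (K−S)⁺=27.7584, hold=27.3641 ⇒ V=27.7584 exercise | (k=8,j=2): S=106.7348, (K−S)⁺=16.4252, hold=16.0309 ⇒ V=16.4252 exercise | (k=8,j=3): S=119.4143, (K−S)⁺=3.7457, hold=4.9662 ⇒ V=4.9662 continue | (k=8,j=4): S=133.6000, (K−S)⁺=0.0000, hold=0.0000 ⇒ V=0.0000 continue | (k=8,j=5): S=149.4709, (K−S)⁺=0.0000, hold=0.0000 ⇒ V=0.0000 continue | (k=8,j=6): S=167.2273, (K−S)⁺=0.0000, hold=0.0000 ⇒ V=0.0000 continue | (k=8,j=7): S=187.0929, (K−S)⁺=0.0000, hold=0.0000 ⇒ V=0.0000 continue | (k=8,j=8): S=209.3185, (K−S)⁺=0.0000, hold=0.0000 ⇒ V=0.0000 continue  boundary S*=106.7348
step 7: (k=7,j=0): S=90.1946, (K−S)⁺=32.9654, hold=32.5711 ⇒ V=32.9654 exercise | (k=7,j=1): S=100.9092, (K−S)⁺=22.2508, hold=21.8565 ⇒ V=22.2508 exercise | (k=7,j=2): S=112.8966, (K−S)⁺=10.2634, hold=10.4950 ⇒ V=10.4950 continue | (k=7,j=3): S=126.3081, (K−S)⁺=0.0000, hold=2.4030 ⇒ V=2.4030 continue | (k=7,j=4): S=141.3128, (K−S)⁺=0.0000, hold=0.0000 ⇒ V=0.0000 continue | (k=7,j=5): S=158.1000, (K−S)⁺=0.0000, hold=0.0000 ⇒ V=0.0000 continue | (k=7,j=6): S=176.8814, (K−S)⁺=0.0000, hold=0.0000 ⇒ V=0.0000 continue | (k=7,j=7): S=197.8939, (K−S)⁺=0.0000, hold=0.0000 ⇒ V=0.0000 continue  boundary S*=100.9092
step 6: (k=6,j=0): S=95.4016, (K−S)⁺=27.7584, hold=27.3641 ⇒ V=27.7584 exercise | (k=6,j=1): S=106.7348, (K−S)⁺=16.4252, hold=16.1497 ⇒ V=16.4252 exercise | (k=6,j=2): S=119.4143, (K−S)⁺=3.7457, hold=6.3108 ⇒ V=6.3108 continue | (k=6,j=3): S=133.6000, (K−S)⁺=0.0000, hold=1.1627 ⇒ V=1.1627 continue | (k=6,j=4): S=149.4709, (K−S)⁺=0.0000, hold=0.0000 ⇒ V=0.0000 continue | (k=6,j=5): S=167.2273, (K−S)⁺=0.0000, hold=0.0000 ⇒ V=0.0000 continue | (k=6,j=6): S=187.0929, (K−S)⁺=0.0000, hold=0.0000 ⇒ V=0.0000 continue  boundary S*=106.7348
step 5: (k=5,j=0): S=100.9092, (K−S)⁺=22.2508, hold=21.8565 ⇒ V=22.2508 exercise | (k=5,j=1): S=112.8966, (K−S)⁺=10.2634, hold=11.1847 ⇒ V=11.1847 continue | (k=5,j=2): S=126.3081, (K−S)⁺=0.0000, hold=3.6500 ⇒ V=3.6500 continue | (k=5,j=3): S=141.3128, (K−S)⁺=0.0000, hold=0.5626 ⇒ V=0.5626 continue | (k=5,j=4): S=158.1000, (K−S)⁺=0.0000, hold=0.0000 ⇒ V=0.0000 continue | (k=5,j=5): S=176.8814, (K−S)⁺=0.0000, hold=0.0000 ⇒ V=0.0000 continue  boundary S*=100.9092
step 4: (k=4,j=0): S=106.7348, (K−S)⁺=16.4252, hold=16.5035 ⇒ V=16.5035 continue | (k=4,j=1): S=119.4143, (K−S)⁺=3.7457, hold=7.2841 ⇒ V=7.2841 continue | (k=4,j=2): S=133.6000, (K−S)⁺=0.0000, hold=2.0547 ⇒ V=2.0547 continue | (k=4,j=3): S=149.4709, (K−S)⁺=0.0000, hold=0.2722 ⇒ V=0.2722 continue | (k=4,j=4): S=167.2273, (K−S)⁺=0.0000, hold=0.0000 ⇒ V=0.0000 continue  boundary S*=-
step 3: (k=3,j=0): S=112.8966, (K−S)⁺=10.2634, hold=11.7218 ⇒ V=11.7218 continue | (k=3,j=1): S=126.3081, (K−S)⁺=0.0000, hold=4.5785 ⇒ V=4.5785 continue | (k=3,j=2): S=141.3128, (K−S)⁺=0.0000, hold=1.1339 ⇒ V=1.1339 continue | (k=3,j=3): S=158.1000, (K−S)⁺=0.0000, hold=0.1317 ⇒ V=0.1317 continue  boundary S*=-
step 2: (k=2,j=0): S=119.4143, (K−S)⁺=3.7457, hold=8.0203 ⇒ V=8.0203 continue | (k=2,j=1): S=133.6000, (K−S)⁺=0.0000, hold=2.7970 ⇒ V=2.7970 continue | (k=2,j=2): S=149.4709, (K−S)⁺=0.0000, hold=0.6162 ⇒ V=0.6162 continue  boundary S*=-
step 1: (k=1,j=0): S=126.3081, (K−S)⁺=0.0000, hold=5.3154 ⇒ V=5.3154 continue | (k=1,j=1): S=141.3128, (K−S)⁺=0.0000, hold=1.6695 ⇒ V=1.6695 continue  boundary S*=-
step 0: (k=0,j=0): S=133.6000, (K−S)⁺=0.0000, hold=3.4283 ⇒ V=3.4283 continue  boundary S*=-

price = 3.4283
boundary = - - - - - 100.9092 106.7348 100.9092 106.7348
tree:
3.4283
5.3154 1.6695
8.0203 2.7970 0.6162
11.7218 4.5785 1.1339 0.1317
16.5035 7.2841 2.0547 0.2722 0.0000
22.2508 11.1847 3.6500 0.5626 0.0000 0.0000
27.7584 16.4252 6.3108 1.1627 0.0000 0.0000 0.0000
32.9654 22.2508 10.4950 2.4030 0.0000 0.0000 0.0000 0.0000
37.8882 27.7584 16.4252 4.9662 0.0000 0.0000 0.0000 0.0000 0.0000
42.5424 32.9654 22.2508 10.2634 0.0000 0.0000 0.0000 0.0000 0.0000 0.0000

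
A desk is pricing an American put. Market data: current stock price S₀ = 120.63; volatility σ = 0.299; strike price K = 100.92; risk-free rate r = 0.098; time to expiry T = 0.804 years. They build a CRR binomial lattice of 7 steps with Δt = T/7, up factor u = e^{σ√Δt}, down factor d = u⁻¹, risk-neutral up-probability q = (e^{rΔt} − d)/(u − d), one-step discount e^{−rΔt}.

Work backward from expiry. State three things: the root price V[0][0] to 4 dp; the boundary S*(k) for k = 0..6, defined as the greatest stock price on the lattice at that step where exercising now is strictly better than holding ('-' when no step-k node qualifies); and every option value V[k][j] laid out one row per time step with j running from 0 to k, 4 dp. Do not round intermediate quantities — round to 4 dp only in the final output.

params: Δt=0.11486 u=1.10664 d=0.90363 q=0.53045 e^(-rΔt)=0.98881
t_7 payoffs: 41.5732 28.2402 11.9117 0.0000 0.0000 0.0000 0.0000 0.0000
t_6: node(6,0) S=65.6758 payoff=35.2442 vs cont=34.1146 → 35.2442 [stop]  node(6,1) S=80.4308 payoff=20.4892 vs cont=19.3597 → 20.4892 [stop]  node(6,2) S=98.5006 payoff=2.4194 vs cont=5.5306 → 5.5306 [wait]  node(6,3) S=120.6300 payoff=0.0000 vs cont=0.0000 → 0.0000 [wait]  node(6,4) S=147.7311 payoff=0.0000 vs cont=0.0000 → 0.0000 [wait]  node(6,5) S=180.9208 payoff=0.0000 vs cont=0.0000 → 0.0000 [wait]  node(6,6) S=221.5670 payoff=0.0000 vs cont=0.0000 → 0.0000 [wait]  ⇒ S*(6)=80.4308
t_5: node(5,0) S=72.6798 payoff=28.2402 vs cont=27.1106 → 28.2402 [stop]  node(5,1) S=89.0083 payoff=11.9117 vs cont=12.4140 → 12.4140 [wait]  node(5,2) S=109.0052 payoff=0.0000 vs cont=2.5678 → 2.5678 [wait]  node(5,3) S=133.4946 payoff=0.0000 vs cont=0.0000 → 0.0000 [wait]  node(5,4) S=163.4859 payoff=0.0000 vs cont=0.0000 → 0.0000 [wait]  node(5,5) S=200.2151 payoff=0.0000 vs cont=0.0000 → 0.0000 [wait]  ⇒ S*(5)=72.6798
t_4: node(4,0) S=80.4308 payoff=20.4892 vs cont=19.6231 → 20.4892 [stop]  node(4,1) S=98.5006 payoff=2.4194 vs cont=7.1106 → 7.1106 [wait]  node(4,2) S=120.6300 payoff=0.0000 vs cont=1.1922 → 1.1922 [wait]  node(4,3) S=147.7311 payoff=0.0000 vs cont=0.0000 → 0.0000 [wait]  node(4,4) S=180.9208 payoff=0.0000 vs cont=0.0000 → 0.0000 [wait]  ⇒ S*(4)=80.4308
t_3: node(3,0) S=89.0083 payoff=11.9117 vs cont=13.2427 → 13.2427 [wait]  node(3,1) S=109.0052 payoff=0.0000 vs cont=3.9268 → 3.9268 [wait]  node(3,2) S=133.4946 payoff=0.0000 vs cont=0.5536 → 0.5536 [wait]  node(3,3) S=163.4859 payoff=0.0000 vs cont=0.0000 → 0.0000 [wait]  ⇒ S*(3)=-
t_2: node(2,0) S=98.5006 payoff=2.4194 vs cont=8.2082 → 8.2082 [wait]  node(2,1) S=120.6300 payoff=0.0000 vs cont=2.1135 → 2.1135 [wait]  node(2,2) S=147.7311 payoff=0.0000 vs cont=0.2570 → 0.2570 [wait]  ⇒ S*(2)=-
t_1: node(1,0) S=109.0052 payoff=0.0000 vs cont=4.9196 → 4.9196 [wait]  node(1,1) S=133.4946 payoff=0.0000 vs cont=1.1161 → 1.1161 [wait]  ⇒ S*(1)=-
t_0: node(0,0) S=120.6300 payoff=0.0000 vs cont=2.8696 → 2.8696 [wait]  ⇒ S*(0)=-

price = 2.8696
boundary = - - - - 80.4308 72.6798 80.4308
tree:
2.8696
4.9196 1.1161
8.2082 2.1135 0.2570
13.2427 3.9268 0.5536 0.0000
20.4892 7.1106 1.1922 0.0000 0.0000
28.2402 12.4140 2.5678 0.0000 0.0000 0.0000
35.2442 20.4892 5.5306 0.0000 0.0000 0.0000 0.0000
41.5732 28.2402 11.9117 0.0000 0.0000 0.0000 0.0000 0.0000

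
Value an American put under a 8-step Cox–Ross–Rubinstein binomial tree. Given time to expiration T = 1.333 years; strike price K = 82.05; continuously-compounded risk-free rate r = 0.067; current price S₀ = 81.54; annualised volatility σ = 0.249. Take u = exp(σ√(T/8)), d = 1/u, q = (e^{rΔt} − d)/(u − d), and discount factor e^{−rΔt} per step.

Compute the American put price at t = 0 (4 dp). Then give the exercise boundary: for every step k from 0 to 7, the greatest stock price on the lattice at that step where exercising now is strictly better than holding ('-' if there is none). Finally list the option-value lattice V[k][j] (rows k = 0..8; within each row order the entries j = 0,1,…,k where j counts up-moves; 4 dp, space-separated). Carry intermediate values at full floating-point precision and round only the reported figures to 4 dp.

price = 6.8236
boundary = - - 66.5405 60.1096 66.5405 60.1096 66.5405 73.6595
tree:
6.8236
10.4669 3.7341
15.5095 6.2125 1.6131
21.9404 10.0130 2.9704 0.4424
27.7497 15.5095 5.3460 0.9244 0.0239
32.9976 21.9404 9.3216 1.9301 0.0513 0.0000
37.7384 27.7497 15.5095 4.0262 0.1103 0.0000 0.0000
42.0209 32.9976 21.9404 8.3905 0.2372 0.0000 0.0000 0.0000
45.8896 37.7384 27.7497 15.5095 0.5100 0.0000 0.0000 0.0000 0.0000

Δt=0.16662, u=1.10699, d=0.90335, q=0.52974, disc=e^(-rΔt)=0.98890
k=8 terminal: V=max(K-S,0) → 45.8896 37.7384 27.7497 15.5095 0.5100 0.0000 0.0000 0.0000 0.0000
k=7: j=0 S=40.0291 intr=42.0209 cont=41.1100 V=42.0209[EX]; j=1 S=49.0524 intr=32.9976 cont=32.0867 V=32.9976[EX]; j=2 S=60.1096 intr=21.9404 cont=21.0295 V=21.9404[EX]; j=3 S=73.6595 intr=8.3905 cont=7.4796 V=8.3905[EX]; j=4 S=90.2636 intr=0.0000 cont=0.2372 V=0.2372[hold]; j=5 S=110.6107 intr=0.0000 cont=0.0000 V=0.0000[hold]; j=6 S=135.5444 intr=0.0000 cont=0.0000 V=0.0000[hold]; j=7 S=166.0986 intr=0.0000 cont=0.0000 V=0.0000[hold]  S*(7)=73.6595
k=6: j=0 S=44.3116 intr=37.7384 cont=36.8275 V=37.7384[EX]; j=1 S=54.3003 intr=27.7497 cont=26.8388 V=27.7497[EX]; j=2 S=66.5405 intr=15.5095 cont=14.5986 V=15.5095[EX]; j=3 S=81.5400 intr=0.5100 cont=4.0262 V=4.0262[hold]; j=4 S=99.9206 intr=0.0000 cont=0.1103 V=0.1103[hold]; j=5 S=122.4445 intr=0.0000 cont=0.0000 V=0.0000[hold]; j=6 S=150.0458 intr=0.0000 cont=0.0000 V=0.0000[hold]  S*(6)=66.5405
k=5: j=0 S=49.0524 intr=32.9976 cont=32.0867 V=32.9976[EX]; j=1 S=60.1096 intr=21.9404 cont=21.0295 V=21.9404[EX]; j=2 S=73.6595 intr=8.3905 cont=9.3216 V=9.3216[hold]; j=3 S=90.2636 intr=0.0000 cont=1.9301 V=1.9301[hold]; j=4 S=110.6107 intr=0.0000 cont=0.0513 V=0.0513[hold]; j=5 S=135.5444 intr=0.0000 cont=0.0000 V=0.0000[hold]  S*(5)=60.1096
k=4: j=0 S=54.3003 intr=27.7497 cont=26.8388 V=27.7497[EX]; j=1 S=66.5405 intr=15.5095 cont=15.0863 V=15.5095[EX]; j=2 S=81.5400 intr=0.5100 cont=5.3460 V=5.3460[hold]; j=3 S=99.9206 intr=0.0000 cont=0.9244 V=0.9244[hold]; j=4 S=122.4445 intr=0.0000 cont=0.0239 V=0.0239[hold]  S*(4)=66.5405
k=3: j=0 S=60.1096 intr=21.9404 cont=21.0295 V=21.9404[EX]; j=1 S=73.6595 intr=8.3905 cont=10.0130 V=10.0130[hold]; j=2 S=90.2636 intr=0.0000 cont=2.9704 V=2.9704[hold]; j=3 S=110.6107 intr=0.0000 cont=0.4424 V=0.4424[hold]  S*(3)=60.1096
k=2: j=0 S=66.5405 intr=15.5095 cont=15.4485 V=15.5095[EX]; j=1 S=81.5400 intr=0.5100 cont=6.2125 V=6.2125[hold]; j=2 S=99.9206 intr=0.0000 cont=1.6131 V=1.6131[hold]  S*(2)=66.5405
k=1: j=0 S=73.6595 intr=8.3905 cont=10.4669 V=10.4669[hold]; j=1 S=90.2636 intr=0.0000 cont=3.7341 V=3.7341[hold]  S*(1)=-
k=0: j=0 S=81.5400 intr=0.5100 cont=6.8236 V=6.8236[hold]  S*(0)=-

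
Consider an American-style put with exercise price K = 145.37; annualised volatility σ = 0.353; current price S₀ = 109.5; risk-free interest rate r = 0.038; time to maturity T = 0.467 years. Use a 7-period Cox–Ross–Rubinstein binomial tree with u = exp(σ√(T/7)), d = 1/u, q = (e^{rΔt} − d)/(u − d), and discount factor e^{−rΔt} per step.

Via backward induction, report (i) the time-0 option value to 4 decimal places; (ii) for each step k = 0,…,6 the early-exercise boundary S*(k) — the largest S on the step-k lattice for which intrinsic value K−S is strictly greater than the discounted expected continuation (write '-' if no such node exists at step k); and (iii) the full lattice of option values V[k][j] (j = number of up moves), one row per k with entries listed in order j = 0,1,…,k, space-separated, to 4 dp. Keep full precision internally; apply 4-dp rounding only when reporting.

price = 36.4084
boundary = - 99.9578 91.2471 99.9578 109.5000 119.9532 131.4042
tree:
36.4084
45.4122 27.2672
54.1229 35.9411 18.4206
62.0745 45.4122 26.3133 10.3377
69.3332 54.1229 35.8700 16.5472 3.9571
75.9593 62.0745 45.4122 25.4168 7.4424 0.3663
82.0080 69.3332 54.1229 35.8700 13.9658 0.7216 0.0000
87.5296 75.9593 62.0745 45.4122 25.4168 1.4216 0.0000 0.0000

Δt=0.06671, u=1.09546, d=0.91286, q=0.49112, disc=e^(-rΔt)=0.99747
k=7 terminal: V=max(K-S,0) → 87.5296 75.9593 62.0745 45.4122 25.4168 1.4216 0.0000 0.0000
k=6: j=0 S=63.3620 intr=82.0080 cont=81.6400 V=82.0080[EX]; j=1 S=76.0368 intr=69.3332 cont=68.9651 V=69.3332[EX]; j=2 S=91.2471 intr=54.1229 cont=53.7548 V=54.1229[EX]; j=3 S=109.5000 intr=35.8700 cont=35.5019 V=35.8700[EX]; j=4 S=131.4042 intr=13.9658 cont=13.5977 V=13.9658[EX]; j=5 S=157.6901 intr=0.0000 cont=0.7216 V=0.7216[hold]; j=6 S=189.2341 intr=0.0000 cont=0.0000 V=0.0000[hold]  S*(6)=131.4042
k=5: j=0 S=69.4107 intr=75.9593 cont=75.5913 V=75.9593[EX]; j=1 S=83.2955 intr=62.0745 cont=61.7065 V=62.0745[EX]; j=2 S=99.9578 intr=45.4122 cont=45.0442 V=45.4122[EX]; j=3 S=119.9532 intr=25.4168 cont=25.0488 V=25.4168[EX]; j=4 S=143.9484 intr=1.4216 cont=7.4424 V=7.4424[hold]; j=5 S=172.7436 intr=0.0000 cont=0.3663 V=0.3663[hold]  S*(5)=119.9532
k=4: j=0 S=76.0368 intr=69.3332 cont=68.9651 V=69.3332[EX]; j=1 S=91.2471 intr=54.1229 cont=53.7548 V=54.1229[EX]; j=2 S=109.5000 intr=35.8700 cont=35.5019 V=35.8700[EX]; j=3 S=131.4042 intr=13.9658 cont=16.5472 V=16.5472[hold]; j=4 S=157.6901 intr=0.0000 cont=3.9571 V=3.9571[hold]  S*(4)=109.5000
k=3: j=0 S=83.2955 intr=62.0745 cont=61.7065 V=62.0745[EX]; j=1 S=99.9578 intr=45.4122 cont=45.0442 V=45.4122[EX]; j=2 S=119.9532 intr=25.4168 cont=26.3133 V=26.3133[hold]; j=3 S=143.9484 intr=1.4216 cont=10.3377 V=10.3377[hold]  S*(3)=99.9578
k=2: j=0 S=91.2471 intr=54.1229 cont=53.7548 V=54.1229[EX]; j=1 S=109.5000 intr=35.8700 cont=35.9411 V=35.9411[hold]; j=2 S=131.4042 intr=13.9658 cont=18.4206 V=18.4206[hold]  S*(2)=91.2471
k=1: j=0 S=99.9578 intr=45.4122 cont=45.0790 V=45.4122[EX]; j=1 S=119.9532 intr=25.4168 cont=27.2672 V=27.2672[hold]  S*(1)=99.9578
k=0: j=0 S=109.5000 intr=35.8700 cont=36.4084 V=36.4084[hold]  S*(0)=-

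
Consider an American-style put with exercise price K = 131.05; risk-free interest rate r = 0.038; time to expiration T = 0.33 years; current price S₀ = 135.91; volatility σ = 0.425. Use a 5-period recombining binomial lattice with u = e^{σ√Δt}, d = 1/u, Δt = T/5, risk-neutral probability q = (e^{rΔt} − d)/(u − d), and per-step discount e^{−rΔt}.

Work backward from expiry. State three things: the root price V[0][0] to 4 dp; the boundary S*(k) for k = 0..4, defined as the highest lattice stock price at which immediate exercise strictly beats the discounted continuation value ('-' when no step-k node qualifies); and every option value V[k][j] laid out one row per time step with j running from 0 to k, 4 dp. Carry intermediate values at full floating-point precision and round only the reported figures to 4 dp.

Δt=0.06600  u=1.11537  d=0.89657  q=0.48421  discount=0.99750
step 5 (expiry): payoffs max(K−S,0) = 52.3164 33.1017 9.1978 0.0000 0.0000 0.0000
step 4: (k=4,j=0): S=87.8170, (K−S)⁺=43.2330, hold=42.9047 ⇒ V=43.2330 exercise | (k=4,j=1): S=109.2484, (K−S)⁺=21.8016, hold=21.4734 ⇒ V=21.8016 exercise | (k=4,j=2): S=135.9100, (K−S)⁺=0.0000, hold=4.7323 ⇒ V=4.7323 continue | (k=4,j=3): S=169.0783, (K−S)⁺=0.0000, hold=0.0000 ⇒ V=0.0000 continue | (k=4,j=4): S=210.3412, (K−S)⁺=0.0000, hold=0.0000 ⇒ V=0.0000 continue  boundary S*=109.2484
step 3: (k=3,j=0): S=97.9483, (K−S)⁺=33.1017, hold=32.7735 ⇒ V=33.1017 exercise | (k=3,j=1): S=121.8522, (K−S)⁺=9.1978, hold=13.5026 ⇒ V=13.5026 continue | (k=3,j=2): S=151.5897, (K−S)⁺=0.0000, hold=2.4348 ⇒ V=2.4348 continue | (k=3,j=3): S=188.5845, (K−S)⁺=0.0000, hold=0.0000 ⇒ V=0.0000 continue  boundary S*=97.9483
step 2: (k=2,j=0): S=109.2484, (K−S)⁺=21.8016, hold=23.5525 ⇒ V=23.5525 continue | (k=2,j=1): S=135.9100, (K−S)⁺=0.0000, hold=8.1231 ⇒ V=8.1231 continue | (k=2,j=2): S=169.0783, (K−S)⁺=0.0000, hold=1.2527 ⇒ V=1.2527 continue  boundary S*=-
step 1: (k=1,j=0): S=121.8522, (K−S)⁺=9.1978, hold=16.0412 ⇒ V=16.0412 continue | (k=1,j=1): S=151.5897, (K−S)⁺=0.0000, hold=4.7844 ⇒ V=4.7844 continue  boundary S*=-
step 0: (k=0,j=0): S=135.9100, (K−S)⁺=0.0000, hold=10.5640 ⇒ V=10.5640 continue  boundary S*=-

price = 10.5640
boundary = - - - 97.9483 109.2484
tree:
10.5640
16.0412 4.7844
23.5525 8.1231 1.2527
33.1017 13.5026 2.4348 0.0000
43.2330 21.8016 4.7323 0.0000 0.0000
52.3164 33.1017 9.1978 0.0000 0.0000 0.0000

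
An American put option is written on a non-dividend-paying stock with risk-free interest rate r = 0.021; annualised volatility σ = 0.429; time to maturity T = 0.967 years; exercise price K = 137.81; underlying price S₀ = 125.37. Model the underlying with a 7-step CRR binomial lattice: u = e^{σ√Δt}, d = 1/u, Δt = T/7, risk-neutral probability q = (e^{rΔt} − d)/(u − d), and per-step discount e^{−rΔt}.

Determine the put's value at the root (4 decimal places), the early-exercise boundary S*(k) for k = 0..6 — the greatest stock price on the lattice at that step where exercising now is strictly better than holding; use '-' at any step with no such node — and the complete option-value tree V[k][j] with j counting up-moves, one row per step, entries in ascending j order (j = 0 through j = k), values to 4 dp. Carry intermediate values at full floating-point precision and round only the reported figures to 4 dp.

params: Δt=0.13814 u=1.17286 d=0.85261 q=0.46929 e^(-rΔt)=0.99710
t_7 payoffs: 96.7462 81.3222 60.1048 30.9178 0.0000 0.0000 0.0000 0.0000
t_6: node(6,0) S=48.1623 payoff=89.6477 vs cont=89.2485 → 89.6477 [stop]  node(6,1) S=66.2525 payoff=71.5575 vs cont=71.1583 → 71.5575 [stop]  node(6,2) S=91.1377 payoff=46.6723 vs cont=46.2731 → 46.6723 [stop]  node(6,3) S=125.3700 payoff=12.4400 vs cont=16.3608 → 16.3608 [wait]  node(6,4) S=172.4603 payoff=0.0000 vs cont=0.0000 → 0.0000 [wait]  node(6,5) S=237.2383 payoff=0.0000 vs cont=0.0000 → 0.0000 [wait]  node(6,6) S=326.3475 payoff=0.0000 vs cont=0.0000 → 0.0000 [wait]  ⇒ S*(6)=91.1377
t_5: node(5,0) S=56.4878 payoff=81.3222 vs cont=80.9230 → 81.3222 [stop]  node(5,1) S=77.7052 payoff=60.1048 vs cont=59.7056 → 60.1048 [stop]  node(5,2) S=106.8922 payoff=30.9178 vs cont=32.3533 → 32.3533 [wait]  node(5,3) S=147.0420 payoff=0.0000 vs cont=8.6576 → 8.6576 [wait]  node(5,4) S=202.2725 payoff=0.0000 vs cont=0.0000 → 0.0000 [wait]  node(5,5) S=278.2483 payoff=0.0000 vs cont=0.0000 → 0.0000 [wait]  ⇒ S*(5)=77.7052
t_4: node(4,0) S=66.2525 payoff=71.5575 vs cont=71.1583 → 71.5575 [stop]  node(4,1) S=91.1377 payoff=46.6723 vs cont=46.9448 → 46.9448 [wait]  node(4,2) S=125.3700 payoff=12.4400 vs cont=21.1715 → 21.1715 [wait]  node(4,3) S=172.4603 payoff=0.0000 vs cont=4.5813 → 4.5813 [wait]  node(4,4) S=237.2383 payoff=0.0000 vs cont=0.0000 → 0.0000 [wait]  ⇒ S*(4)=66.2525
t_3: node(3,0) S=77.7052 payoff=60.1048 vs cont=59.8331 → 60.1048 [stop]  node(3,1) S=106.8922 payoff=30.9178 vs cont=34.7486 → 34.7486 [wait]  node(3,2) S=147.0420 payoff=0.0000 vs cont=13.3471 → 13.3471 [wait]  node(3,3) S=202.2725 payoff=0.0000 vs cont=2.4243 → 2.4243 [wait]  ⇒ S*(3)=77.7052
t_2: node(2,0) S=91.1377 payoff=46.6723 vs cont=48.0656 → 48.0656 [wait]  node(2,1) S=125.3700 payoff=12.4400 vs cont=24.6334 → 24.6334 [wait]  node(2,2) S=172.4603 payoff=0.0000 vs cont=8.1973 → 8.1973 [wait]  ⇒ S*(2)=-
t_1: node(1,0) S=106.8922 payoff=30.9178 vs cont=36.9617 → 36.9617 [wait]  node(1,1) S=147.0420 payoff=0.0000 vs cont=16.8710 → 16.8710 [wait]  ⇒ S*(1)=-
t_0: node(0,0) S=125.3700 payoff=12.4400 vs cont=27.4535 → 27.4535 [wait]  ⇒ S*(0)=-

price = 27.4535
boundary = - - - 77.7052 66.2525 77.7052 91.1377
tree:
27.4535
36.9617 16.8710
48.0656 24.6334 8.1973
60.1048 34.7486 13.3471 2.4243
71.5575 46.9448 21.1715 4.5813 0.0000
81.3222 60.1048 32.3533 8.6576 0.0000 0.0000
89.6477 71.5575 46.6723 16.3608 0.0000 0.0000 0.0000
96.7462 81.3222 60.1048 30.9178 0.0000 0.0000 0.0000 0.0000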